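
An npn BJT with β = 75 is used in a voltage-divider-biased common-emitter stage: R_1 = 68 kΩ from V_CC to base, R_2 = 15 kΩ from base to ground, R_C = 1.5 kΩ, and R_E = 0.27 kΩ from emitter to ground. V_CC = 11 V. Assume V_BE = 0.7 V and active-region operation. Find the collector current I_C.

Thevenize the base divider: V_Th = V_CC·R_2/(R_1+R_2) = 11×15/83 = 1.99 V, R_Th = R_1‖R_2 = 12.3 kΩ.
Base-emitter loop: V_Th = I_B·R_Th + V_BE + (β+1)I_B·R_E, so I_B = (1.99 − 0.7) / (12.3 + 76×0.27) = 0.0393 mA.
I_C = β·I_B = 75×0.0393 = 2.94 mA, and I_E = (β+1)I_B = 2.98 mA.
V_CE = V_CC − I_C·R_C − I_E·R_E = 11 − 2.94×1.5 − 2.98×0.27 = 5.78 V.
V_CE = 5.78 V > 0.2 V confirms active-region operation.

I_C ≈ 2.9 mA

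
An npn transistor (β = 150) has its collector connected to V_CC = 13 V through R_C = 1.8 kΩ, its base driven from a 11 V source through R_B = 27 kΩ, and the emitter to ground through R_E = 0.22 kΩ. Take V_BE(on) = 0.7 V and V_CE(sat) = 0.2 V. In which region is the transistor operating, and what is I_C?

Assume active: I_B = (11 − 0.7)/(27 + 151×0.22) = 0.171 mA, I_C = β·I_B = 25.7 mA.
Then V_CE = 13 − 25.7×1.8 − 25.8×0.22 = -38.9 V < 0.2 V — the active assumption fails.
Re-solve with V_CE = 0.2 V. KCL at the emitter: V_E/R_E = (V_BB−0.7−V_E)/R_B + (V_CC−0.2−V_E)/R_C, giving V_E = 1.46 V.
I_C = (V_CC − 0.2 − V_E)/R_C = (12.8 − 1.46)/1.8 = 6.3 mA.
Check: I_B = (10.3 − 1.46)/27 = 0.327 mA, and β·I_B = 49.1 mA > I_C, confirming saturation.

saturation; I_C ≈ 6.3 mA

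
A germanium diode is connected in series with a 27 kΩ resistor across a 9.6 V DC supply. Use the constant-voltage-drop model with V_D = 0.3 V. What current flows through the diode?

KVL around the loop: 9.6 = V_D + I·R = 0.3 + I × 27 kΩ.
So I = (9.6 − 0.3) / 27 kΩ = 9.3 / 27 = 0.344 mA.

I ≈ 0.34 mA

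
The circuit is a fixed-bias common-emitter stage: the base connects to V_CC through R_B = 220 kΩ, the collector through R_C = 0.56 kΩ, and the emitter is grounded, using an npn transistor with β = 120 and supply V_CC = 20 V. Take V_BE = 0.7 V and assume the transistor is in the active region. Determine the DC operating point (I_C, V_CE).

I_C ≈ 11 mA, V_CE ≈ 14 V

Base loop: V_CC = I_B·R_B + V_BE, so I_B = (20 − 0.7)/220 kΩ = 0.0877 mA.
In the active region I_C = β·I_B = 120 × 0.0877 = 10.5 mA.
Collector loop: V_CE = V_CC − I_C·R_C = 20 − 10.5×0.56 = 14.1 V.
Since V_CE = 14.1 V > V_CE(sat) ≈ 0.2 V, the transistor is in the active region as assumed.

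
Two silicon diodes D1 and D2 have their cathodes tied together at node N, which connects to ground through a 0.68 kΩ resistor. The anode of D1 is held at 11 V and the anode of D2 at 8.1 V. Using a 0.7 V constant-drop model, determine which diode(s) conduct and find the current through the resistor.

Only D1 conducts; I_R ≈ 15 mA

Assume both conduct. Then node N would need to be at both 11−0.7 = 10.3 V and 8.1−0.7 = 7.4 V, which is impossible.
Assume only D1 conducts: V_N = 11 − 0.7 = 10.3 V, so I_R = 10.3/0.68 = 15.1 mA.
Check D2: its anode-to-cathode voltage is 8.1 − 10.3 = -2.2 V < 0.7 V, so it is off. The assumption is consistent.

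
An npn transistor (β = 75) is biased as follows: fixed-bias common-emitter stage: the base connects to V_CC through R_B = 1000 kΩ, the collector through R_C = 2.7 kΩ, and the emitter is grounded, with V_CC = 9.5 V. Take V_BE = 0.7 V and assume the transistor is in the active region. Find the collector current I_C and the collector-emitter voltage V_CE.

I_C ≈ 0.66 mA, V_CE ≈ 7.7 V

Base loop: V_CC = I_B·R_B + V_BE, so I_B = (9.5 − 0.7)/1000 kΩ = 0.0088 mA.
In the active region I_C = β·I_B = 75 × 0.0088 = 0.66 mA.
Collector loop: V_CE = V_CC − I_C·R_C = 9.5 − 0.66×2.7 = 7.72 V.
Since V_CE = 7.72 V > V_CE(sat) ≈ 0.2 V, the transistor is in the active region as assumed.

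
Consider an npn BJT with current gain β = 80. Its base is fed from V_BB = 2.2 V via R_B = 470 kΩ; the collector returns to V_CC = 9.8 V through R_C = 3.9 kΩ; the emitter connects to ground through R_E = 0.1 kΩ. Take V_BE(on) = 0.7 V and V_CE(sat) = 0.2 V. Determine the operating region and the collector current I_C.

Assume active. Base-emitter loop: I_B = (V_BB − V_BE)/(R_B + (β+1)R_E) = (2.2 − 0.7)/(470 + 81×0.1) = 0.00314 mA.
I_C = β·I_B = 80×0.00314 = 0.251 mA.
V_CE = V_CC − I_C·R_C − I_E·R_E = 9.8 − 0.251×3.9 − 0.254×0.1 = 8.8 V > V_CE(sat), so the active-region assumption holds.

active; I_C ≈ 0.25 mA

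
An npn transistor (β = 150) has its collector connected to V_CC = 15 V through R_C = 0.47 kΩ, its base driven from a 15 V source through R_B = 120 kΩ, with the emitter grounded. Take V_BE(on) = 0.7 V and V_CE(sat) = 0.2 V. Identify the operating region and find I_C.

active; I_C ≈ 18 mA

Assume active. Base-emitter loop: I_B = (V_BB − V_BE)/R_B = (15 − 0.7)/120 = 0.119 mA.
I_C = β·I_B = 150×0.119 = 17.9 mA.
V_CE = V_CC − I_C·R_C = 15 − 17.9×0.47 = 6.6 V > V_CE(sat), so the active-region assumption holds.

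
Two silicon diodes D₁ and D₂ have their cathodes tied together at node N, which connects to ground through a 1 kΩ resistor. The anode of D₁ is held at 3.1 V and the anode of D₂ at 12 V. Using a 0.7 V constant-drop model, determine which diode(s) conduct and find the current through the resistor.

Only D₂ conducts; I_R ≈ 11 mA

Assume both conduct. Then node N would need to be at both 3.1−0.7 = 2.4 V and 12−0.7 = 11.3 V, which is impossible.
Assume only D₂ conducts: V_N = 12 − 0.7 = 11.3 V, so I_R = 11.3/1 = 11.3 mA.
Check D₁: its anode-to-cathode voltage is 3.1 − 11.3 = -8.2 V < 0.7 V, so it is off. The assumption is consistent.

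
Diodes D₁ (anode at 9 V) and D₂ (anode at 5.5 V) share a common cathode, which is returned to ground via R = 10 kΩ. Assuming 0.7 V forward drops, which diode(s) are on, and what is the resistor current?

Assume both conduct. Then node N would need to be at both 9−0.7 = 8.3 V and 5.5−0.7 = 4.8 V, which is impossible.
Assume only D₁ conducts: V_N = 9 − 0.7 = 8.3 V, so I_R = 8.3/10 = 0.83 mA.
Check D₂: its anode-to-cathode voltage is 5.5 − 8.3 = -2.8 V < 0.7 V, so it is off. The assumption is consistent.

Only D₁ conducts; I_R ≈ 0.83 mA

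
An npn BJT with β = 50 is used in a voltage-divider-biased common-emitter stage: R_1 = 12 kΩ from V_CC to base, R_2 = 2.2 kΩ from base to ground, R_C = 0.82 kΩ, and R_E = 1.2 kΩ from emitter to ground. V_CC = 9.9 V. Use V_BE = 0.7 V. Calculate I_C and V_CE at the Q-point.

I_C ≈ 0.66 mA, V_CE ≈ 8.5 V

Thevenize the base divider: V_Th = V_CC·R_2/(R_1+R_2) = 9.9×2.2/14.2 = 1.53 V, R_Th = R_1‖R_2 = 1.86 kΩ.
Base-emitter loop: V_Th = I_B·R_Th + V_BE + (β+1)I_B·R_E, so I_B = (1.53 − 0.7) / (1.86 + 51×1.2) = 0.0132 mA.
I_C = β·I_B = 50×0.0132 = 0.661 mA, and I_E = (β+1)I_B = 0.674 mA.
V_CE = V_CC − I_C·R_C − I_E·R_E = 9.9 − 0.661×0.82 − 0.674×1.2 = 8.55 V.
V_CE = 8.55 V > 0.2 V confirms active-region operation.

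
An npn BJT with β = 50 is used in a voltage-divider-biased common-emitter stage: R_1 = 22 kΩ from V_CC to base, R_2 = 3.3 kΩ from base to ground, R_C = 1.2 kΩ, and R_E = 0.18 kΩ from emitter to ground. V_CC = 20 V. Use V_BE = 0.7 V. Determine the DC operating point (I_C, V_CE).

Thevenize the base divider: V_Th = V_CC·R_2/(R_1+R_2) = 20×3.3/25.3 = 2.61 V, R_Th = R_1‖R_2 = 2.87 kΩ.
Base-emitter loop: V_Th = I_B·R_Th + V_BE + (β+1)I_B·R_E, so I_B = (2.61 − 0.7) / (2.87 + 51×0.18) = 0.158 mA.
I_C = β·I_B = 50×0.158 = 7.92 mA, and I_E = (β+1)I_B = 8.08 mA.
V_CE = V_CC − I_C·R_C − I_E·R_E = 20 − 7.92×1.2 − 8.08×0.18 = 9.04 V.
V_CE = 9.04 V > 0.2 V confirms active-region operation.

I_C ≈ 7.9 mA, V_CE ≈ 9 V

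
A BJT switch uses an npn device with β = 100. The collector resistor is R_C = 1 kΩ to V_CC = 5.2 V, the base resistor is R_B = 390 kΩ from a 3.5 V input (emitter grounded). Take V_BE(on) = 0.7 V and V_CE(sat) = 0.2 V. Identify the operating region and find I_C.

active; I_C ≈ 0.72 mA

Assume active. Base-emitter loop: I_B = (V_BB − V_BE)/R_B = (3.5 − 0.7)/390 = 0.00718 mA.
I_C = β·I_B = 100×0.00718 = 0.718 mA.
V_CE = V_CC − I_C·R_C = 5.2 − 0.718×1 = 4.48 V > V_CE(sat), so the active-region assumption holds.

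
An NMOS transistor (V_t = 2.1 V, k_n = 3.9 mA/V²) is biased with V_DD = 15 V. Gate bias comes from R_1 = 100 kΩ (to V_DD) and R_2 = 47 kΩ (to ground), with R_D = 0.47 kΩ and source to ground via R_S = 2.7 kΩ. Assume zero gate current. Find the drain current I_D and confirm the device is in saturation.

I_D ≈ 0.77 mA

V_G = V_DD·R_2/(R_1+R_2) = 15×47/147 = 4.8 V.
Assume saturation: I_D = (k_n/2)(V_GS − V_t)² with V_GS = V_G − I_D·R_S = 4.8 − 2.7·I_D.
Substituting gives 14.2·I_D² − 29.4·I_D + 14.2 = 0, with roots I_D = 0.766 or 1.3 mA.
The root I_D = 1.3 mA gives V_GS = 1.28 V ≤ V_t, so take I_D = 0.766 mA.
Then V_GS = 2.73 V and V_DS = V_DD − I_D(R_D+R_S) = 15 − 0.766×3.17 = 12.6 V.
Saturation requires V_DS ≥ V_GS − V_t = 0.627 V; 12.6 ≥ 0.627 ✓.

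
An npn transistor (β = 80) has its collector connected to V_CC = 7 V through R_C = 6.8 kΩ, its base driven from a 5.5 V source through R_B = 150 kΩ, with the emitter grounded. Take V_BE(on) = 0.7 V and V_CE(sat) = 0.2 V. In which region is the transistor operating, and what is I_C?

saturation; I_C ≈ 1 mA

Assume active: I_B = (5.5 − 0.7)/150 = 0.032 mA, giving I_C = β·I_B = 2.56 mA.
But then V_CE = 7 − 2.56×6.8 = -10.4 V < V_CE(sat) = 0.2 V — impossible in the active region.
So the transistor is saturated. With V_CE = 0.2 V, I_C = (V_CC − 0.2)/R_C = 6.8/6.8 = 1 mA.
Check: β·I_B = 2.56 mA > I_C = 1 mA, confirming saturation.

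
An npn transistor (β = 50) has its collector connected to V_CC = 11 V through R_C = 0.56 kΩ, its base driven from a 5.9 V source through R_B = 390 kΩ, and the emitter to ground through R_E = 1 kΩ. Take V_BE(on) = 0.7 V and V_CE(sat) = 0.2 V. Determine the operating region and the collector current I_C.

active; I_C ≈ 0.59 mA

Assume active. Base-emitter loop: I_B = (V_BB − V_BE)/(R_B + (β+1)R_E) = (5.9 − 0.7)/(390 + 51×1) = 0.0118 mA.
I_C = β·I_B = 50×0.0118 = 0.59 mA.
V_CE = V_CC − I_C·R_C − I_E·R_E = 11 − 0.59×0.56 − 0.601×1 = 10.1 V > V_CE(sat), so the active-region assumption holds.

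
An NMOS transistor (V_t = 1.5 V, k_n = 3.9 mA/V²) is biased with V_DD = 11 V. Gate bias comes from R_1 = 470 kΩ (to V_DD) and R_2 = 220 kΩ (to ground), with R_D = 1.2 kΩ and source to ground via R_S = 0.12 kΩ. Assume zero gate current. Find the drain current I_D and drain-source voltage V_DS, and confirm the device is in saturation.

I_D ≈ 4.3 mA, V_DS ≈ 5.3 V

V_G = V_DD·R_2/(R_1+R_2) = 11×220/690 = 3.51 V.
Assume saturation: I_D = (k_n/2)(V_GS − V_t)² with V_GS = V_G − I_D·R_S = 3.51 − 0.12·I_D.
Substituting gives 0.0281·I_D² − 1.94·I_D + 7.86 = 0, with roots I_D = 4.32 or 64.7 mA.
The root I_D = 64.7 mA gives V_GS = -4.26 V ≤ V_t, so take I_D = 4.32 mA.
Then V_GS = 2.99 V and V_DS = V_DD − I_D(R_D+R_S) = 11 − 4.32×1.32 = 5.3 V.
Saturation requires V_DS ≥ V_GS − V_t = 1.49 V; 5.3 ≥ 1.49 ✓.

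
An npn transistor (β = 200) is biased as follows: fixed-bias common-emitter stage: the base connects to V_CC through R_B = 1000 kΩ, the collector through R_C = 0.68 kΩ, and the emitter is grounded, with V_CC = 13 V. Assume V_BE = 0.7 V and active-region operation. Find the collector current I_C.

I_C ≈ 2.5 mA

Base loop: V_CC = I_B·R_B + V_BE, so I_B = (13 − 0.7)/1000 kΩ = 0.0123 mA.
In the active region I_C = β·I_B = 200 × 0.0123 = 2.46 mA.
Collector loop: V_CE = V_CC − I_C·R_C = 13 − 2.46×0.68 = 11.3 V.
Since V_CE = 11.3 V > V_CE(sat) ≈ 0.2 V, the transistor is in the active region as assumed.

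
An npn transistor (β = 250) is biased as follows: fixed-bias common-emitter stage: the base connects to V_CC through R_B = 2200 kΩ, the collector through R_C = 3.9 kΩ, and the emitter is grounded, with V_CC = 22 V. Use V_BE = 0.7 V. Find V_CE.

V_CE ≈ 13 V

Base loop: V_CC = I_B·R_B + V_BE, so I_B = (22 − 0.7)/2200 kΩ = 0.00968 mA.
In the active region I_C = β·I_B = 250 × 0.00968 = 2.42 mA.
Collector loop: V_CE = V_CC − I_C·R_C = 22 − 2.42×3.9 = 12.6 V.
Since V_CE = 12.6 V > V_CE(sat) ≈ 0.2 V, the transistor is in the active region as assumed.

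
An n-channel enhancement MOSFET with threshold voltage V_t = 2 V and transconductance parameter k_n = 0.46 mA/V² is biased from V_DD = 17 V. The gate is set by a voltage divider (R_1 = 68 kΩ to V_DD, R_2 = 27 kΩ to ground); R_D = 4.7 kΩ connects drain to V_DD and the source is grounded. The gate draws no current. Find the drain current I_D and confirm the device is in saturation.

I_D ≈ 1.8 mA

V_G = V_DD·R_2/(R_1+R_2) = 17×27/95 = 4.83 V. With the source grounded, V_GS = V_G = 4.83 V.
Assume saturation: I_D = (k_n/2)(V_GS − V_t)² = (0.46/2)×(4.83 − 2)² = 0.23×2.83² = 1.84 mA.
V_DS = V_DD − I_D·R_D = 17 − 1.84×4.7 = 8.33 V.
Saturation requires V_DS ≥ V_GS − V_t = 2.83 V; 8.33 ≥ 2.83 ✓.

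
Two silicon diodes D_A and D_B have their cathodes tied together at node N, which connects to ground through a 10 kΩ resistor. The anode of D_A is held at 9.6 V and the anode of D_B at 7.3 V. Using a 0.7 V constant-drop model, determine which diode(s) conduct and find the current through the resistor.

Only D_A conducts; I_R ≈ 0.89 mA

Assume both conduct. Then node N would need to be at both 9.6−0.7 = 8.9 V and 7.3−0.7 = 6.6 V, which is impossible.
Assume only D_A conducts: V_N = 9.6 − 0.7 = 8.9 V, so I_R = 8.9/10 = 0.89 mA.
Check D_B: its anode-to-cathode voltage is 7.3 − 8.9 = -1.6 V < 0.7 V, so it is off. The assumption is consistent.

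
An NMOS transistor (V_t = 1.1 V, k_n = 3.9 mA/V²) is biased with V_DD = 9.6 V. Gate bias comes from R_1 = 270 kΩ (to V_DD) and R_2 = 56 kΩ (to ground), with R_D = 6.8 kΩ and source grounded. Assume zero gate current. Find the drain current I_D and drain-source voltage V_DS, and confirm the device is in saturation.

V_G = V_DD·R_2/(R_1+R_2) = 9.6×56/326 = 1.65 V. With the source grounded, V_GS = V_G = 1.65 V.
Assume saturation: I_D = (k_n/2)(V_GS − V_t)² = (3.9/2)×(1.65 − 1.1)² = 1.95×0.549² = 0.588 mA.
V_DS = V_DD − I_D·R_D = 9.6 − 0.588×6.8 = 5.6 V.
Saturation requires V_DS ≥ V_GS − V_t = 0.549 V; 5.6 ≥ 0.549 ✓.

I_D ≈ 0.59 mA, V_DS ≈ 5.6 V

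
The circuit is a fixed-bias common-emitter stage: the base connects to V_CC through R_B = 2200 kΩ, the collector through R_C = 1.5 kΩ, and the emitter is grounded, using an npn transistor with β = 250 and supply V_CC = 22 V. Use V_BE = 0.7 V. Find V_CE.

V_CE ≈ 18 V

Base loop: V_CC = I_B·R_B + V_BE, so I_B = (22 − 0.7)/2200 kΩ = 0.00968 mA.
In the active region I_C = β·I_B = 250 × 0.00968 = 2.42 mA.
Collector loop: V_CE = V_CC − I_C·R_C = 22 − 2.42×1.5 = 18.4 V.
Since V_CE = 18.4 V > V_CE(sat) ≈ 0.2 V, the transistor is in the active region as assumed.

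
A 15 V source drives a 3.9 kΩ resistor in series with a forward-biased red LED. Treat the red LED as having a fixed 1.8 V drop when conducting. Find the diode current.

I ≈ 3.4 mA

KVL around the loop: 15 = V_D + I·R = 1.8 + I × 3.9 kΩ.
So I = (15 − 1.8) / 3.9 kΩ = 13.2 / 3.9 = 3.38 mA.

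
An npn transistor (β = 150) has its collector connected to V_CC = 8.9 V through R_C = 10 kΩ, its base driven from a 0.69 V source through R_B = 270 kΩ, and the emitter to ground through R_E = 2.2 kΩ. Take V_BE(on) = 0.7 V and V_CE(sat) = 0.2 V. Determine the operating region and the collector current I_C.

V_BB = 0.69 V ≤ V_BE(on) = 0.7 V, so the base-emitter junction is not forward biased.
The transistor is in cutoff: I_B = I_C = 0.

cutoff; I_C ≈ 0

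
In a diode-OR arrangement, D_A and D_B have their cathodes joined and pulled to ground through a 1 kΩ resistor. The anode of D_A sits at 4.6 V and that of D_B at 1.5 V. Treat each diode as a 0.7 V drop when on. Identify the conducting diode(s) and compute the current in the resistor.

Only D_A conducts; I_R ≈ 3.9 mA

Assume both conduct. Then node N would need to be at both 4.6−0.7 = 3.9 V and 1.5−0.7 = 0.8 V, which is impossible.
Assume only D_A conducts: V_N = 4.6 − 0.7 = 3.9 V, so I_R = 3.9/1 = 3.9 mA.
Check D_B: its anode-to-cathode voltage is 1.5 − 3.9 = -2.4 V < 0.7 V, so it is off. The assumption is consistent.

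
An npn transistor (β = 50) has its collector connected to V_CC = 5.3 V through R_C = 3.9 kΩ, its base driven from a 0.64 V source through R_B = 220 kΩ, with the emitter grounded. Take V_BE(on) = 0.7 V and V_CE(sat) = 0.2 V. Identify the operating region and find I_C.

V_BB = 0.64 V ≤ V_BE(on) = 0.7 V, so the base-emitter junction is not forward biased.
The transistor is in cutoff: I_B = I_C = 0.

cutoff; I_C ≈ 0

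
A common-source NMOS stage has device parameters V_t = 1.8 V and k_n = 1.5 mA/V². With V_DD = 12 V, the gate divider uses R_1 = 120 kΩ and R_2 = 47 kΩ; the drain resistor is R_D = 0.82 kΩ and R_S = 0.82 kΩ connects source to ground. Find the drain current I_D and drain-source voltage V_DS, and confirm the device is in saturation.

I_D ≈ 0.72 mA, V_DS ≈ 11 V

V_G = V_DD·R_2/(R_1+R_2) = 12×47/167 = 3.38 V.
Assume saturation: I_D = (k_n/2)(V_GS − V_t)² with V_GS = V_G − I_D·R_S = 3.38 − 0.82·I_D.
Substituting gives 0.504·I_D² − 2.94·I_D + 1.87 = 0, with roots I_D = 0.725 or 5.11 mA.
The root I_D = 5.11 mA gives V_GS = -0.809 V ≤ V_t, so take I_D = 0.725 mA.
Then V_GS = 2.78 V and V_DS = V_DD − I_D(R_D+R_S) = 12 − 0.725×1.64 = 10.8 V.
Saturation requires V_DS ≥ V_GS − V_t = 0.983 V; 10.8 ≥ 0.983 ✓.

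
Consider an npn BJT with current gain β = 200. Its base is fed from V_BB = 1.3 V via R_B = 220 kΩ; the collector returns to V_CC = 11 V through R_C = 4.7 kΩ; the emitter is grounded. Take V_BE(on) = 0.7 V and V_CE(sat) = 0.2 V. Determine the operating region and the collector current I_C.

active; I_C ≈ 0.55 mA

Assume active. Base-emitter loop: I_B = (V_BB − V_BE)/R_B = (1.3 − 0.7)/220 = 0.00273 mA.
I_C = β·I_B = 200×0.00273 = 0.545 mA.
V_CE = V_CC − I_C·R_C = 11 − 0.545×4.7 = 8.44 V > V_CE(sat), so the active-region assumption holds.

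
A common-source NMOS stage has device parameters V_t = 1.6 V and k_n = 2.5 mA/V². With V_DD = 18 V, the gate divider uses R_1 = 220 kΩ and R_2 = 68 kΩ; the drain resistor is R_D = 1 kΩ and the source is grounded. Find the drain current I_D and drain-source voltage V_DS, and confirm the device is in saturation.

V_G = V_DD·R_2/(R_1+R_2) = 18×68/288 = 4.25 V. With the source grounded, V_GS = V_G = 4.25 V.
Assume saturation: I_D = (k_n/2)(V_GS − V_t)² = (2.5/2)×(4.25 − 1.6)² = 1.25×2.65² = 8.78 mA.
V_DS = V_DD − I_D·R_D = 18 − 8.78×1 = 9.22 V.
Saturation requires V_DS ≥ V_GS − V_t = 2.65 V; 9.22 ≥ 2.65 ✓.

I_D ≈ 8.8 mA, V_DS ≈ 9.2 V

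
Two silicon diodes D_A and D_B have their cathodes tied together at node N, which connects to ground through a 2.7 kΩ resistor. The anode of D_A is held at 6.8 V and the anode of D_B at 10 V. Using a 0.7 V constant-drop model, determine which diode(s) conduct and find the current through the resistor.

Assume both conduct. Then node N would need to be at both 6.8−0.7 = 6.1 V and 10−0.7 = 9.3 V, which is impossible.
Assume only D_B conducts: V_N = 10 − 0.7 = 9.3 V, so I_R = 9.3/2.7 = 3.44 mA.
Check D_A: its anode-to-cathode voltage is 6.8 − 9.3 = -2.5 V < 0.7 V, so it is off. The assumption is consistent.

Only D_B conducts; I_R ≈ 3.4 mA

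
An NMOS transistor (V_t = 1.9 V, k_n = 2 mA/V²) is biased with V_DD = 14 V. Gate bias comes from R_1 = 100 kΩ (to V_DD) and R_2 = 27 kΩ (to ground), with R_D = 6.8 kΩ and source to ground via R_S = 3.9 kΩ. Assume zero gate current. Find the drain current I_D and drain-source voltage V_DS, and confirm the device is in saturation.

I_D ≈ 0.17 mA, V_DS ≈ 12 V

V_G = V_DD·R_2/(R_1+R_2) = 14×27/127 = 2.98 V.
Assume saturation: I_D = (k_n/2)(V_GS − V_t)² with V_GS = V_G − I_D·R_S = 2.98 − 3.9·I_D.
Substituting gives 15.2·I_D² − 9.4·I_D + 1.16 = 0, with roots I_D = 0.17 or 0.448 mA.
The root I_D = 0.448 mA gives V_GS = 1.23 V ≤ V_t, so take I_D = 0.17 mA.
Then V_GS = 2.31 V and V_DS = V_DD − I_D(R_D+R_S) = 14 − 0.17×10.7 = 12.2 V.
Saturation requires V_DS ≥ V_GS − V_t = 0.413 V; 12.2 ≥ 0.413 ✓.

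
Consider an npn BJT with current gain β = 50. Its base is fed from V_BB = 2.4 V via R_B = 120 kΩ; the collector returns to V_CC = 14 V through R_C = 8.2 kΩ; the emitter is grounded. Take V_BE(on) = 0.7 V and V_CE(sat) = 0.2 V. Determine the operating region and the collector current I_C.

active; I_C ≈ 0.71 mA

Assume active. Base-emitter loop: I_B = (V_BB − V_BE)/R_B = (2.4 − 0.7)/120 = 0.0142 mA.
I_C = β·I_B = 50×0.0142 = 0.708 mA.
V_CE = V_CC − I_C·R_C = 14 − 0.708×8.2 = 8.19 V > V_CE(sat), so the active-region assumption holds.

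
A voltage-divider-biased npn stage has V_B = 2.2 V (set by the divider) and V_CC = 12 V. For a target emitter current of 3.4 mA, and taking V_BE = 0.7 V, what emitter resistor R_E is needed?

R_E ≈ 0.44 kΩ

V_E = V_B − V_BE = 2.2 − 0.7 = 1.5 V.
R_E = V_E / I_E = 1.5 / 3.4 = 0.441 kΩ.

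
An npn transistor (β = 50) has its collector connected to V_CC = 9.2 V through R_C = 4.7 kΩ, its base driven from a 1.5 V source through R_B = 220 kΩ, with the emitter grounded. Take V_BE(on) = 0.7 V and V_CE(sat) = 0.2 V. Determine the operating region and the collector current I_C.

Assume active. Base-emitter loop: I_B = (V_BB − V_BE)/R_B = (1.5 − 0.7)/220 = 0.00364 mA.
I_C = β·I_B = 50×0.00364 = 0.182 mA.
V_CE = V_CC − I_C·R_C = 9.2 − 0.182×4.7 = 8.35 V > V_CE(sat), so the active-region assumption holds.

active; I_C ≈ 0.18 mA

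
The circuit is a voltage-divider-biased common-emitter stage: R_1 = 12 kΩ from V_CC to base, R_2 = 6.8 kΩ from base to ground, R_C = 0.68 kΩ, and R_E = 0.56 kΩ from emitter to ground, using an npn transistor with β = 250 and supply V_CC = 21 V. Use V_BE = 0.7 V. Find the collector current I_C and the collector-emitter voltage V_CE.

I_C ≈ 12 mA, V_CE ≈ 6.2 V

Thevenize the base divider: V_Th = V_CC·R_2/(R_1+R_2) = 21×6.8/18.8 = 7.6 V, R_Th = R_1‖R_2 = 4.34 kΩ.
Base-emitter loop: V_Th = I_B·R_Th + V_BE + (β+1)I_B·R_E, so I_B = (7.6 − 0.7) / (4.34 + 251×0.56) = 0.0476 mA.
I_C = β·I_B = 250×0.0476 = 11.9 mA, and I_E = (β+1)I_B = 11.9 mA.
V_CE = V_CC − I_C·R_C − I_E·R_E = 21 − 11.9×0.68 − 11.9×0.56 = 6.22 V.
V_CE = 6.22 V > 0.2 V confirms active-region operation.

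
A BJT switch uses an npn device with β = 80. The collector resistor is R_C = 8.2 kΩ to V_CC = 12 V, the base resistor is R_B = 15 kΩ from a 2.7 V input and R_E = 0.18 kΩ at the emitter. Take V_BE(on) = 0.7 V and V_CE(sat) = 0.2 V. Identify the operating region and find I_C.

saturation; I_C ≈ 1.4 mA

Assume active: I_B = (2.7 − 0.7)/(15 + 81×0.18) = 0.0676 mA, I_C = β·I_B = 5.41 mA.
Then V_CE = 12 − 5.41×8.2 − 5.48×0.18 = -33.3 V < 0.2 V — the active assumption fails.
Re-solve with V_CE = 0.2 V. KCL at the emitter: V_E/R_E = (V_BB−0.7−V_E)/R_B + (V_CC−0.2−V_E)/R_C, giving V_E = 0.274 V.
I_C = (V_CC − 0.2 − V_E)/R_C = (11.8 − 0.274)/8.2 = 1.41 mA.
Check: I_B = (2 − 0.274)/15 = 0.115 mA, and β·I_B = 9.21 mA > I_C, confirming saturation.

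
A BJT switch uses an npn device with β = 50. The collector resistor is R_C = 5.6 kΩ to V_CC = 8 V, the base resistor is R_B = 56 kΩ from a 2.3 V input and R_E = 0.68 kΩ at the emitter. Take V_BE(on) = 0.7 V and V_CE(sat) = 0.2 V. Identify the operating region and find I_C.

Assume active. Base-emitter loop: I_B = (V_BB − V_BE)/(R_B + (β+1)R_E) = (2.3 − 0.7)/(56 + 51×0.68) = 0.0176 mA.
I_C = β·I_B = 50×0.0176 = 0.882 mA.
V_CE = V_CC − I_C·R_C − I_E·R_E = 8 − 0.882×5.6 − 0.9×0.68 = 2.45 V > V_CE(sat), so the active-region assumption holds.

active; I_C ≈ 0.88 mA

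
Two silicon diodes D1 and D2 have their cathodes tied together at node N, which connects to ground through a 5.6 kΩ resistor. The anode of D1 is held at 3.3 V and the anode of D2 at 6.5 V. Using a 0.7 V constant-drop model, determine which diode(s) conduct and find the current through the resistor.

Assume both conduct. Then node N would need to be at both 3.3−0.7 = 2.6 V and 6.5−0.7 = 5.8 V, which is impossible.
Assume only D2 conducts: V_N = 6.5 − 0.7 = 5.8 V, so I_R = 5.8/5.6 = 1.04 mA.
Check D1: its anode-to-cathode voltage is 3.3 − 5.8 = -2.5 V < 0.7 V, so it is off. The assumption is consistent.

Only D2 conducts; I_R ≈ 1 mA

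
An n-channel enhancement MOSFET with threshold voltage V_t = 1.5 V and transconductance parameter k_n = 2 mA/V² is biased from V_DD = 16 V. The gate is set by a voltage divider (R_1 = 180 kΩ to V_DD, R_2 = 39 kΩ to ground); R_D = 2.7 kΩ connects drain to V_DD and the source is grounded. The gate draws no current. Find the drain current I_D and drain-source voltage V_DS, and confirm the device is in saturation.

I_D ≈ 1.8 mA, V_DS ≈ 11 V

V_G = V_DD·R_2/(R_1+R_2) = 16×39/219 = 2.85 V. With the source grounded, V_GS = V_G = 2.85 V.
Assume saturation: I_D = (k_n/2)(V_GS − V_t)² = (2/2)×(2.85 − 1.5)² = 1×1.35² = 1.82 mA.
V_DS = V_DD − I_D·R_D = 16 − 1.82×2.7 = 11.1 V.
Saturation requires V_DS ≥ V_GS − V_t = 1.35 V; 11.1 ≥ 1.35 ✓.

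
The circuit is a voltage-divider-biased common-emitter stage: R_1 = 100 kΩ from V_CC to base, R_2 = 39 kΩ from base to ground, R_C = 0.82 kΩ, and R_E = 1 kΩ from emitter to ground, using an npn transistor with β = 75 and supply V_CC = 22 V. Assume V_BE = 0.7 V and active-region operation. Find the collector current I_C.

Thevenize the base divider: V_Th = V_CC·R_2/(R_1+R_2) = 22×39/139 = 6.17 V, R_Th = R_1‖R_2 = 28.1 kΩ.
Base-emitter loop: V_Th = I_B·R_Th + V_BE + (β+1)I_B·R_E, so I_B = (6.17 − 0.7) / (28.1 + 76×1) = 0.0526 mA.
I_C = β·I_B = 75×0.0526 = 3.94 mA, and I_E = (β+1)I_B = 4 mA.
V_CE = V_CC − I_C·R_C − I_E·R_E = 22 − 3.94×0.82 − 4×1 = 14.8 V.
V_CE = 14.8 V > 0.2 V confirms active-region operation.

I_C ≈ 3.9 mA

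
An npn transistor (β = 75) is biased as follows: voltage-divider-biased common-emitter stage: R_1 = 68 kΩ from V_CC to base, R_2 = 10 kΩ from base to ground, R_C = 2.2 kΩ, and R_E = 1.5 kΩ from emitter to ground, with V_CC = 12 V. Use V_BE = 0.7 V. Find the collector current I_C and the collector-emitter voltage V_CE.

I_C ≈ 0.51 mA, V_CE ≈ 10 V

Thevenize the base divider: V_Th = V_CC·R_2/(R_1+R_2) = 12×10/78 = 1.54 V, R_Th = R_1‖R_2 = 8.72 kΩ.
Base-emitter loop: V_Th = I_B·R_Th + V_BE + (β+1)I_B·R_E, so I_B = (1.54 − 0.7) / (8.72 + 76×1.5) = 0.00683 mA.
I_C = β·I_B = 75×0.00683 = 0.512 mA, and I_E = (β+1)I_B = 0.519 mA.
V_CE = V_CC − I_C·R_C − I_E·R_E = 12 − 0.512×2.2 − 0.519×1.5 = 10.1 V.
V_CE = 10.1 V > 0.2 V confirms active-region operation.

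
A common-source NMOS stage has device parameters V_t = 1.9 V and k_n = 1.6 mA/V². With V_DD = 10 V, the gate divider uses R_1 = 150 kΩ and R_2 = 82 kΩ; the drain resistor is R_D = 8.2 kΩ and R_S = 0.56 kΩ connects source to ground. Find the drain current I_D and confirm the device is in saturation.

V_G = V_DD·R_2/(R_1+R_2) = 10×82/232 = 3.53 V.
Assume saturation: I_D = (k_n/2)(V_GS − V_t)² with V_GS = V_G − I_D·R_S = 3.53 − 0.56·I_D.
Substituting gives 0.251·I_D² − 2.46·I_D + 2.14 = 0, with roots I_D = 0.961 or 8.86 mA.
The root I_D = 8.86 mA gives V_GS = -1.43 V ≤ V_t, so take I_D = 0.961 mA.
Then V_GS = 3 V and V_DS = V_DD − I_D(R_D+R_S) = 10 − 0.961×8.76 = 1.58 V.
Saturation requires V_DS ≥ V_GS − V_t = 1.1 V; 1.58 ≥ 1.1 ✓.

I_D ≈ 0.96 mA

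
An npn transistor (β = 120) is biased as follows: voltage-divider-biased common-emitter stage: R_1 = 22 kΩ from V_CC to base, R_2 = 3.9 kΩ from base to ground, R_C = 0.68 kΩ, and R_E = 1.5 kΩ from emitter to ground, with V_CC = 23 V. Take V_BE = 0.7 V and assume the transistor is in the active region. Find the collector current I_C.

I_C ≈ 1.8 mA

Thevenize the base divider: V_Th = V_CC·R_2/(R_1+R_2) = 23×3.9/25.9 = 3.46 V, R_Th = R_1‖R_2 = 3.31 kΩ.
Base-emitter loop: V_Th = I_B·R_Th + V_BE + (β+1)I_B·R_E, so I_B = (3.46 − 0.7) / (3.31 + 121×1.5) = 0.015 mA.
I_C = β·I_B = 120×0.015 = 1.79 mA, and I_E = (β+1)I_B = 1.81 mA.
V_CE = V_CC − I_C·R_C − I_E·R_E = 23 − 1.79×0.68 − 1.81×1.5 = 19.1 V.
V_CE = 19.1 V > 0.2 V confirms active-region operation.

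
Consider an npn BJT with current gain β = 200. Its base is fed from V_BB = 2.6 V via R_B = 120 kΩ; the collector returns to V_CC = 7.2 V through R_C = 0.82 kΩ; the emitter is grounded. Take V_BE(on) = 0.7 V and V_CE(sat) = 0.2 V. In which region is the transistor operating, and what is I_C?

Assume active. Base-emitter loop: I_B = (V_BB − V_BE)/R_B = (2.6 − 0.7)/120 = 0.0158 mA.
I_C = β·I_B = 200×0.0158 = 3.17 mA.
V_CE = V_CC − I_C·R_C = 7.2 − 3.17×0.82 = 4.6 V > V_CE(sat), so the active-region assumption holds.

active; I_C ≈ 3.2 mA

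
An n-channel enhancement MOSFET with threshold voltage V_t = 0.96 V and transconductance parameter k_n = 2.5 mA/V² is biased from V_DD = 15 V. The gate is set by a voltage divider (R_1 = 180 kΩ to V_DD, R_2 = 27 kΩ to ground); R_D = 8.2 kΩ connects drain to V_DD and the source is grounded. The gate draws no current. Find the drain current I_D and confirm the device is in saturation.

V_G = V_DD·R_2/(R_1+R_2) = 15×27/207 = 1.96 V. With the source grounded, V_GS = V_G = 1.96 V.
Assume saturation: I_D = (k_n/2)(V_GS − V_t)² = (2.5/2)×(1.96 − 0.96)² = 1.25×0.997² = 1.24 mA.
V_DS = V_DD − I_D·R_D = 15 − 1.24×8.2 = 4.82 V.
Saturation requires V_DS ≥ V_GS − V_t = 0.997 V; 4.82 ≥ 0.997 ✓.

I_D ≈ 1.2 mA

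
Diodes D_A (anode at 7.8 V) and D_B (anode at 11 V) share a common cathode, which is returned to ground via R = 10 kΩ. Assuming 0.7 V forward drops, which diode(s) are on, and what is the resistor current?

Only D_B conducts; I_R ≈ 1 mA

Assume both conduct. Then node N would need to be at both 7.8−0.7 = 7.1 V and 11−0.7 = 10.3 V, which is impossible.
Assume only D_B conducts: V_N = 11 − 0.7 = 10.3 V, so I_R = 10.3/10 = 1.03 mA.
Check D_A: its anode-to-cathode voltage is 7.8 − 10.3 = -2.5 V < 0.7 V, so it is off. The assumption is consistent.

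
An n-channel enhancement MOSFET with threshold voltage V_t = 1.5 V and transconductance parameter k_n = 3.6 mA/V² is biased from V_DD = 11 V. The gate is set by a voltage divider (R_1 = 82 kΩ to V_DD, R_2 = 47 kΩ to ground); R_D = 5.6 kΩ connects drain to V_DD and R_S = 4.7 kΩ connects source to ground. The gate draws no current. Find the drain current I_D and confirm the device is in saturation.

I_D ≈ 0.43 mA

V_G = V_DD·R_2/(R_1+R_2) = 11×47/129 = 4.01 V.
Assume saturation: I_D = (k_n/2)(V_GS − V_t)² with V_GS = V_G − I_D·R_S = 4.01 − 4.7·I_D.
Substituting gives 39.8·I_D² − 43.4·I_D + 11.3 = 0, with roots I_D = 0.43 or 0.663 mA.
The root I_D = 0.663 mA gives V_GS = 0.893 V ≤ V_t, so take I_D = 0.43 mA.
Then V_GS = 1.99 V and V_DS = V_DD − I_D(R_D+R_S) = 11 − 0.43×10.3 = 6.57 V.
Saturation requires V_DS ≥ V_GS − V_t = 0.489 V; 6.57 ≥ 0.489 ✓.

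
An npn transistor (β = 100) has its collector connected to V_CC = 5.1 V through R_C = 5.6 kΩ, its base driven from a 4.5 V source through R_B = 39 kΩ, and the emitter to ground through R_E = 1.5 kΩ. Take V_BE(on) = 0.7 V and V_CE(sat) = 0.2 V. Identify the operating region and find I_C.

saturation; I_C ≈ 0.68 mA

Assume active: I_B = (4.5 − 0.7)/(39 + 101×1.5) = 0.0199 mA, I_C = β·I_B = 1.99 mA.
Then V_CE = 5.1 − 1.99×5.6 − 2.01×1.5 = -9.09 V < 0.2 V — the active assumption fails.
Re-solve with V_CE = 0.2 V. KCL at the emitter: V_E/R_E = (V_BB−0.7−V_E)/R_B + (V_CC−0.2−V_E)/R_C, giving V_E = 1.12 V.
I_C = (V_CC − 0.2 − V_E)/R_C = (4.9 − 1.12)/5.6 = 0.676 mA.
Check: I_B = (3.8 − 1.12)/39 = 0.0688 mA, and β·I_B = 6.88 mA > I_C, confirming saturation.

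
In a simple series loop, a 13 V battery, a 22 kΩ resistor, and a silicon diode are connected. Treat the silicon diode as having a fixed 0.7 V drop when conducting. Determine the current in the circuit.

KVL around the loop: 13 = V_D + I·R = 0.7 + I × 22 kΩ.
So I = (13 − 0.7) / 22 kΩ = 12.3 / 22 = 0.559 mA.

I ≈ 0.56 mA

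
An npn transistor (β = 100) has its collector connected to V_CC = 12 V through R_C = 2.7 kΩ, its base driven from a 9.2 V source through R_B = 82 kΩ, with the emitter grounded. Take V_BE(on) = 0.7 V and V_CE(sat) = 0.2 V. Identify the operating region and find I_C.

saturation; I_C ≈ 4.4 mA

Assume active: I_B = (9.2 − 0.7)/82 = 0.104 mA, giving I_C = β·I_B = 10.4 mA.
But then V_CE = 12 − 10.4×2.7 = -16 V < V_CE(sat) = 0.2 V — impossible in the active region.
So the transistor is saturated. With V_CE = 0.2 V, I_C = (V_CC − 0.2)/R_C = 11.8/2.7 = 4.37 mA.
Check: β·I_B = 10.4 mA > I_C = 4.37 mA, confirming saturation.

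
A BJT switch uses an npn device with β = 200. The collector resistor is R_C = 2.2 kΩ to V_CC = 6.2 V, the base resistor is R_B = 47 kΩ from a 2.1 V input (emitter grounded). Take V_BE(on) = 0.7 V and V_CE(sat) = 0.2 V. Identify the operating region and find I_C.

Assume active: I_B = (2.1 − 0.7)/47 = 0.0298 mA, giving I_C = β·I_B = 5.96 mA.
But then V_CE = 6.2 − 5.96×2.2 = -6.91 V < V_CE(sat) = 0.2 V — impossible in the active region.
So the transistor is saturated. With V_CE = 0.2 V, I_C = (V_CC − 0.2)/R_C = 6/2.2 = 2.73 mA.
Check: β·I_B = 5.96 mA > I_C = 2.73 mA, confirming saturation.

saturation; I_C ≈ 2.7 mA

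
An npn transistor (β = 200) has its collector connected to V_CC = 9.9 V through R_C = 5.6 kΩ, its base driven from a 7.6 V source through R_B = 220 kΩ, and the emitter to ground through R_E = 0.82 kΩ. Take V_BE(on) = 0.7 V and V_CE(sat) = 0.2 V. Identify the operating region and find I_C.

Assume active: I_B = (7.6 − 0.7)/(220 + 201×0.82) = 0.0179 mA, I_C = β·I_B = 3.59 mA.
Then V_CE = 9.9 − 3.59×5.6 − 3.6×0.82 = -13.1 V < 0.2 V — the active assumption fails.
Re-solve with V_CE = 0.2 V. KCL at the emitter: V_E/R_E = (V_BB−0.7−V_E)/R_B + (V_CC−0.2−V_E)/R_C, giving V_E = 1.26 V.
I_C = (V_CC − 0.2 − V_E)/R_C = (9.7 − 1.26)/5.6 = 1.51 mA.
Check: I_B = (6.9 − 1.26)/220 = 0.0256 mA, and β·I_B = 5.13 mA > I_C, confirming saturation.

saturation; I_C ≈ 1.5 mA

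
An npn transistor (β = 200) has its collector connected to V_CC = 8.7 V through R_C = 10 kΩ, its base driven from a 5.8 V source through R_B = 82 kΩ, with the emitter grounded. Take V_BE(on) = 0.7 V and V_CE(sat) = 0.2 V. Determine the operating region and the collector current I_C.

saturation; I_C ≈ 0.85 mA

Assume active: I_B = (5.8 − 0.7)/82 = 0.0622 mA, giving I_C = β·I_B = 12.4 mA.
But then V_CE = 8.7 − 12.4×10 = -116 V < V_CE(sat) = 0.2 V — impossible in the active region.
So the transistor is saturated. With V_CE = 0.2 V, I_C = (V_CC − 0.2)/R_C = 8.5/10 = 0.85 mA.
Check: β·I_B = 12.4 mA > I_C = 0.85 mA, confirming saturation.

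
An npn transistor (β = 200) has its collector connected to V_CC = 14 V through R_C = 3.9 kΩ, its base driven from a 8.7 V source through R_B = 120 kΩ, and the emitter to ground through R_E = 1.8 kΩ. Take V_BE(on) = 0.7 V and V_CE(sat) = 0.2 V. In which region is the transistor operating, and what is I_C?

saturation; I_C ≈ 2.4 mA

Assume active: I_B = (8.7 − 0.7)/(120 + 201×1.8) = 0.0166 mA, I_C = β·I_B = 3.32 mA.
Then V_CE = 14 − 3.32×3.9 − 3.34×1.8 = -4.96 V < 0.2 V — the active assumption fails.
Re-solve with V_CE = 0.2 V. KCL at the emitter: V_E/R_E = (V_BB−0.7−V_E)/R_B + (V_CC−0.2−V_E)/R_C, giving V_E = 4.39 V.
I_C = (V_CC − 0.2 − V_E)/R_C = (13.8 − 4.39)/3.9 = 2.41 mA.
Check: I_B = (8 − 4.39)/120 = 0.03 mA, and β·I_B = 6.01 mA > I_C, confirming saturation.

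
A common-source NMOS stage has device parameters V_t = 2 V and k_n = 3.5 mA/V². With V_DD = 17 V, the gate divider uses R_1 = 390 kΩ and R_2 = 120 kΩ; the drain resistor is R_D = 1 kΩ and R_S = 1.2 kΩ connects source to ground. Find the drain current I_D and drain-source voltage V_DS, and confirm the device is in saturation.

V_G = V_DD·R_2/(R_1+R_2) = 17×120/510 = 4 V.
Assume saturation: I_D = (k_n/2)(V_GS − V_t)² with V_GS = V_G − I_D·R_S = 4 − 1.2·I_D.
Substituting gives 2.52·I_D² − 9.4·I_D + 7 = 0, with roots I_D = 1.03 or 2.7 mA.
The root I_D = 2.7 mA gives V_GS = 0.757 V ≤ V_t, so take I_D = 1.03 mA.
Then V_GS = 2.77 V and V_DS = V_DD − I_D(R_D+R_S) = 17 − 1.03×2.2 = 14.7 V.
Saturation requires V_DS ≥ V_GS − V_t = 0.766 V; 14.7 ≥ 0.766 ✓.

I_D ≈ 1 mA, V_DS ≈ 15 V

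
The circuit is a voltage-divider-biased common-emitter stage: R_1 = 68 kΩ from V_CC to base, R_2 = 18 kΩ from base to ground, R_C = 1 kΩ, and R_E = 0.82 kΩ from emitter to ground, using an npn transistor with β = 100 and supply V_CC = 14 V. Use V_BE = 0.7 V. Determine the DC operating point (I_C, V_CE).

I_C ≈ 2.3 mA, V_CE ≈ 9.8 V

Thevenize the base divider: V_Th = V_CC·R_2/(R_1+R_2) = 14×18/86 = 2.93 V, R_Th = R_1‖R_2 = 14.2 kΩ.
Base-emitter loop: V_Th = I_B·R_Th + V_BE + (β+1)I_B·R_E, so I_B = (2.93 − 0.7) / (14.2 + 101×0.82) = 0.023 mA.
I_C = β·I_B = 100×0.023 = 2.3 mA, and I_E = (β+1)I_B = 2.32 mA.
V_CE = V_CC − I_C·R_C − I_E·R_E = 14 − 2.3×1 − 2.32×0.82 = 9.8 V.
V_CE = 9.8 V > 0.2 V confirms active-region operation.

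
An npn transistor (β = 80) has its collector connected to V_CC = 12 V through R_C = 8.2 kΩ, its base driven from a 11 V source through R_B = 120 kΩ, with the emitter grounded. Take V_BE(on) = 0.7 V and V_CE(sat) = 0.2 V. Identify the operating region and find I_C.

Assume active: I_B = (11 − 0.7)/120 = 0.0858 mA, giving I_C = β·I_B = 6.87 mA.
But then V_CE = 12 − 6.87×8.2 = -44.3 V < V_CE(sat) = 0.2 V — impossible in the active region.
So the transistor is saturated. With V_CE = 0.2 V, I_C = (V_CC − 0.2)/R_C = 11.8/8.2 = 1.44 mA.
Check: β·I_B = 6.87 mA > I_C = 1.44 mA, confirming saturation.

saturation; I_C ≈ 1.4 mA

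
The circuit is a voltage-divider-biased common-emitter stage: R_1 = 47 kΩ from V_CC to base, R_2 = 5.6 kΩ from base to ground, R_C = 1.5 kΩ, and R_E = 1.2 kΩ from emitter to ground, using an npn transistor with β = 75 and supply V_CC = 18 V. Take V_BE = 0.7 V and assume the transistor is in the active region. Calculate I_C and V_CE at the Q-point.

I_C ≈ 0.95 mA, V_CE ≈ 15 V

Thevenize the base divider: V_Th = V_CC·R_2/(R_1+R_2) = 18×5.6/52.6 = 1.92 V, R_Th = R_1‖R_2 = 5 kΩ.
Base-emitter loop: V_Th = I_B·R_Th + V_BE + (β+1)I_B·R_E, so I_B = (1.92 − 0.7) / (5 + 76×1.2) = 0.0126 mA.
I_C = β·I_B = 75×0.0126 = 0.948 mA, and I_E = (β+1)I_B = 0.961 mA.
V_CE = V_CC − I_C·R_C − I_E·R_E = 18 − 0.948×1.5 − 0.961×1.2 = 15.4 V.
V_CE = 15.4 V > 0.2 V confirms active-region operation.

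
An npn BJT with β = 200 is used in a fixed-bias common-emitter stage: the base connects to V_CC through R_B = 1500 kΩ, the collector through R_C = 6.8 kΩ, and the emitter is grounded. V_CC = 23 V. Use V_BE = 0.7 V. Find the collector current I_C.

Base loop: V_CC = I_B·R_B + V_BE, so I_B = (23 − 0.7)/1500 kΩ = 0.0149 mA.
In the active region I_C = β·I_B = 200 × 0.0149 = 2.97 mA.
Collector loop: V_CE = V_CC − I_C·R_C = 23 − 2.97×6.8 = 2.78 V.
Since V_CE = 2.78 V > V_CE(sat) ≈ 0.2 V, the transistor is in the active region as assumed.

I_C ≈ 3 mA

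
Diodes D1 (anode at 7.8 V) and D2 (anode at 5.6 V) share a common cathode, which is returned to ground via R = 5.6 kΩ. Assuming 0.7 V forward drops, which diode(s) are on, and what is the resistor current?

Only D1 conducts; I_R ≈ 1.3 mA

Assume both conduct. Then node N would need to be at both 7.8−0.7 = 7.1 V and 5.6−0.7 = 4.9 V, which is impossible.
Assume only D1 conducts: V_N = 7.8 − 0.7 = 7.1 V, so I_R = 7.1/5.6 = 1.27 mA.
Check D2: its anode-to-cathode voltage is 5.6 − 7.1 = -1.5 V < 0.7 V, so it is off. The assumption is consistent.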